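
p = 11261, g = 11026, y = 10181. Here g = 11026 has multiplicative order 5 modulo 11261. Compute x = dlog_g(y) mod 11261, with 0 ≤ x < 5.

2

Successive powers of 11026 modulo 11261:
  11026^0=1  11026^1=11026  11026^2=10181
So 11026^2 ≡ 10181 (mod 11261), giving x = 2.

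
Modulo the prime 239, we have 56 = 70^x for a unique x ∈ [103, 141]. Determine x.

131

Compute 70^103 mod 239 = 222, then multiply by 70 repeatedly:
  70^103=222  70^104=5  70^105=111  70^106=122  70^107=175
  70^108=61  70^109=207  70^110=150  70^111=223  70^112=75
  70^113=231  70^114=157  70^115=235  70^116=198  70^117=237
  70^118=99  70^119=238  70^120=169  70^121=119  70^122=204
  70^123=179  70^124=102  70^125=209  70^126=51  70^127=224
  70^128=145  70^129=112  70^130=192  70^131=56
Found 56 at exponent 131.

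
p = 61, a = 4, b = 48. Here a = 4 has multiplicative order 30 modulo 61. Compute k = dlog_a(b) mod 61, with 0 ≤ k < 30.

5

Successive powers of 4 modulo 61:
  4^0=1  4^1=4  4^2=16  4^3=3  4^4=12  4^5=48
So 4^5 ≡ 48 (mod 61), giving k = 5.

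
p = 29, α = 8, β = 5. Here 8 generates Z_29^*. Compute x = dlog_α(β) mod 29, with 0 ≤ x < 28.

26

Successive powers of 8 modulo 29:
  8^0=1  8^1=8  8^2=6  8^3=19  8^4=7  8^5=27
  8^6=13  8^7=17  8^8=20  8^9=15  8^10=4  8^11=3
  8^12=24  8^13=18  8^14=28  8^15=21  8^16=23  8^17=10
  8^18=22  8^19=2  8^20=16  8^21=12  8^22=9  8^23=14
  8^24=25  8^25=26  8^26=5
So 8^26 ≡ 5 (mod 29), giving x = 26.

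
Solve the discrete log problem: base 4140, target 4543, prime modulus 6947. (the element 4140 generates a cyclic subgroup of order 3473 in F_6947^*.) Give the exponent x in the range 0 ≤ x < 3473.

1405

Baby-step giant-step with m = ceil(sqrt(3473)) = 59.
Baby table (4140^j mod 6947 for j=0..58):
  0:1  1:4140  2:1351  3:805  4:5087  5:3823  6:1954  7:3252
  8:6941  9:2948  10:5788  11:2117  12:4213  13:4850  14:2170  15:1329
  16:36  17:3153  18:7  19:1192  20:2510  21:5635  22:874  23:5920
  24:6731  25:1923  26:6905  27:6742  28:5781  29:925  30:1703  31:6162
  32:1296  33:2356  34:252  35:1230  36:49  37:1397  38:3676  39:4710
  40:6118  41:6705  42:5435  43:6514  44:6653  45:5512  46:5732  47:6475
  48:4974  49:1452  50:2125  51:2598  52:1764  53:1663  54:343  55:2832
  56:4891  57:5182  58:1144
Giant step factor: 4140^(-59) ≡ 5647 (mod 6947).
Scan 4543·5647^i mod 6947 for i = 0, 1, …:
  i=0: 4543   i=1: 5997   i=2: 5381   i=3: 329
  i=4: 3014   i=5: 6855   i=6: 1501   i=7: 807
  i=8: 6844   i=9: 1907     …   i=22: 755
  i=23: 4974
Match at i=23, j=48: x = 23·59 + 48 = 1405.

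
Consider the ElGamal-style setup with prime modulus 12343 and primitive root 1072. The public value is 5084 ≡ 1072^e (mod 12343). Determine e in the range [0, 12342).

495

Baby-step giant-step with m = ceil(sqrt(12342)) = 112.
Baby table (1072^j mod 12343 for j=0..111):
  0:1  1:1072  2:1285  3:7447  4:9606  5:3570  6:710  7:8197
  8:11311  9:4566  10:6924  11:4385  12:10380  13:6317  14:7860  15:7994
  16:3526  17:2914  18:1029  19:4561  20:1564  21:10303  22:10174  23:7659
  24:2353  25:4444  26:11913  27:8074  28:2885  29:6970  30:4325  31:7775
  32:3275  33:5388  34:11755  35:11500  36:9686  37:2929  38:4766  39:11493
  40:2182  41:6277  42:2009  43:5966  44:1878  45:1307  46:6345  47:847
  48:6945  49:2211  50:336  51:2245  52:12098  53:8906  54:6093  55:2249
  56:4043  57:1703  58:11195  59:3644  60:5980  61:4543  62:6954  63:11859
  64:11901  65:7553  66:12151  67:4007  68:140  69:1964  70:7098  71:5768
  72:11796  73:6080  74:656  75:12024  76:3636  77:9747  78:6606  79:9093
  80:9069  81:8027  82:1873  83:8290  84:12263  85:641  86:8287  87:9047
  88:9129  89:10632  90:4915  91:10762  92:8502  93:5010  94:1515  95:7147
  96:8924  97:703  98:693  99:2316  100:1809  101:1397  102:4081  103:5410
  104:10653  105:2741  106:718  107:4430  108:9248  109:2427  110:9714  111:8259
Giant step factor: 1072^(-112) ≡ 963 (mod 12343).
Scan 5084·963^i mod 12343 for i = 0, 1, …:
  i=0: 5084   i=1: 8064   i=2: 1885   i=3: 834
  i=4: 847
Match at i=4, j=47: e = 4·112 + 47 = 495.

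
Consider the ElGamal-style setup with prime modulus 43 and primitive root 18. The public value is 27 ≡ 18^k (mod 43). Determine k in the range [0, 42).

3

Successive powers of 18 modulo 43:
  18^0=1  18^1=18  18^2=23  18^3=27
So 18^3 ≡ 27 (mod 43), giving k = 3.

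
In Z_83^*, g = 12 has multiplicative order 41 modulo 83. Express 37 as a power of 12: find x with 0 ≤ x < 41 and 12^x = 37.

18

Baby-step giant-step with m = ceil(sqrt(41)) = 7.
Baby table (12^j mod 83 for j=0..6):
  0:1  1:12  2:61  3:68  4:69  5:81  6:59
Giant step factor: 12^(-7) ≡ 17 (mod 83).
Scan 37·17^i mod 83 for i = 0, 1, …:
  i=0: 37   i=1: 48   i=2: 69
Match at i=2, j=4: x = 2·7 + 4 = 18.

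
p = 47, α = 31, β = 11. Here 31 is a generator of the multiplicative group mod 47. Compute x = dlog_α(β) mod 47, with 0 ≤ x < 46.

33

Baby-step giant-step with m = ceil(sqrt(46)) = 7.
Baby table (31^j mod 47 for j=0..6):
  0:1  1:31  2:21  3:40  4:18  5:41  6:2
Giant step factor: 31^(-7) ≡ 22 (mod 47).
Scan 11·22^i mod 47 for i = 0, 1, …:
  i=0: 11   i=1: 7   i=2: 13   i=3: 4
  i=4: 41
Match at i=4, j=5: x = 4·7 + 5 = 33.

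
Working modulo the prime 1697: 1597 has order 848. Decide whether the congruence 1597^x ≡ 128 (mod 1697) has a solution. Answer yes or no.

128 ∈ ⟨1597⟩ iff 128^848 ≡ 1 (mod 1697), since |⟨1597⟩| = 848.
128^848 mod 1697 = 1.
Since 1 = 1, 128 lies in the subgroup.

yes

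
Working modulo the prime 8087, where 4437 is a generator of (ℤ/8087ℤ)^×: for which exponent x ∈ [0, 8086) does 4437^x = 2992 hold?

Baby-step giant-step with m = ceil(sqrt(8086)) = 90.
Baby table (4437^j mod 8087 for j=0..89):
  0:1  1:4437  2:3211  3:6000  4:7683  5:2766  6:4763  7:2100
  8:1476  9:6629  10:454  11:735  12:2134  13:6768  14:2585  15:2279
  16:3173  17:7221  18:6970  19:1202  20:3941  21:2123  22:6483  23:7699
  24:975  25:7617  26:1056  27:3099  28:2363  29:3879  30:1987  31:1489
  32:7701  33:1762  34:5952  35:4969  36:2291  37:7895  38:5318  39:6187
  40:4441  41:4785  42:2670  43:7422  44:1150  45:7740  46:4978  47:1789
  48:4446  49:2709  50:2551  51:5074  52:7217  53:5396  54:4532  55:4202
  56:3739  57:3506  58:4821  59:662  60:1713  61:6888  62:1283  63:7510
  64:3430  65:7263  66:7323  67:6672  68:5244  69:1329  70:1350  71:5570
  72:218  73:4913  74:4516  75:5993  76:885  77:4550  78:3198  79:4928
  80:6375  81:5636  82:1928  83:6577  84:4253  85:3590  86:5527  87:3515
  88:4319  89:5300
Giant step factor: 4437^(-90) ≡ 352 (mod 8087).
Scan 2992·352^i mod 8087 for i = 0, 1, …:
  i=0: 2992   i=1: 1874   i=2: 4601   i=3: 2152
  i=4: 5413   i=5: 4931   i=6: 5094   i=7: 5861
  i=8: 887   i=9: 4918     …   i=20: 14
  i=21: 4928
Match at i=21, j=79: x = 21·90 + 79 = 1969.

1969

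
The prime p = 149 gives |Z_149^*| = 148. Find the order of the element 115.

148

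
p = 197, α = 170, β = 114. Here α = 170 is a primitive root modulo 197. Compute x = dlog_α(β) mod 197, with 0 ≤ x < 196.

84

Baby-step giant-step with m = ceil(sqrt(196)) = 14.
Baby table (170^j mod 197 for j=0..13):
  0:1  1:170  2:138  3:17  4:132  5:179  6:92  7:77
  8:88  9:185  10:127  11:117  12:190  13:189
Giant step factor: 170^(-14) ≡ 83 (mod 197).
Scan 114·83^i mod 197 for i = 0, 1, …:
  i=0: 114   i=1: 6   i=2: 104   i=3: 161
  i=4: 164   i=5: 19   i=6: 1
Match at i=6, j=0: x = 6·14 + 0 = 84.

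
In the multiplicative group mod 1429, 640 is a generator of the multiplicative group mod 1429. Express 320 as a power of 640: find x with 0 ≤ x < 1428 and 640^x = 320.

222

Baby-step giant-step with m = ceil(sqrt(1428)) = 38.
Baby table (640^j mod 1429 for j=0..37):
  0:1  1:640  2:906  3:1095  4:590  5:344  6:94  7:142
  8:853  9:42  10:1158  11:898  12:262  13:487  14:158  15:1090
  16:248  17:101  18:335  19:50  20:562  21:1001  22:448  23:920
  24:52  25:413  26:1384  27:1209  28:671  29:740  30:601  31:239
  32:57  33:755  34:198  35:968  36:763  37:1031
Giant step factor: 640^(-38) ≡ 475 (mod 1429).
Scan 320·475^i mod 1429 for i = 0, 1, …:
  i=0: 320   i=1: 526   i=2: 1204   i=3: 300
  i=4: 1029   i=5: 57
Match at i=5, j=32: x = 5·38 + 32 = 222.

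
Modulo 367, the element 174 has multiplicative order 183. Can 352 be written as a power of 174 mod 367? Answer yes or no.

352 ∈ ⟨174⟩ iff 352^183 ≡ 1 (mod 367), since |⟨174⟩| = 183.
352^183 mod 367 = 366.
Since 366 ≠ 1, 352 does not lie in the subgroup.

no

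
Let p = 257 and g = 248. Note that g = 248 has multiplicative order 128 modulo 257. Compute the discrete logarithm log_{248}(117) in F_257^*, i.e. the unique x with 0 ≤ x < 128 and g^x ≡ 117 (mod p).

54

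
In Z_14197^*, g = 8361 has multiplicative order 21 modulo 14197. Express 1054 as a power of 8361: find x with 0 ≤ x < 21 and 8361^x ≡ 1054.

15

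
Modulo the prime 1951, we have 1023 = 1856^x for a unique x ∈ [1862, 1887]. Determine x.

1878

Compute 1856^1862 mod 1951 = 576, then multiply by 1856 repeatedly:
  1856^1862=576  1856^1863=1859  1856^1864=936  1856^1865=826  1856^1866=1521
  1856^1867=1830  1856^1868=1740  1856^1869=535  1856^1870=1852  1856^1871=1601
  1856^1872=83  1856^1873=1870  1856^1874=1842  1856^1875=600  1856^1876=1530
  1856^1877=975  1856^1878=1023
Found 1023 at exponent 1878.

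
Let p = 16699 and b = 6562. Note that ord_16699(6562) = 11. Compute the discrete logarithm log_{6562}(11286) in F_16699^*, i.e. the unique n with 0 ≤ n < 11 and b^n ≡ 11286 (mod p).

7

Successive powers of 6562 modulo 16699:
  6562^0=1  6562^1=6562  6562^2=9822  6562^3=10523  6562^4=1561  6562^5=6795
  6562^6=2460  6562^7=11286
So 6562^7 ≡ 11286 (mod 16699), giving n = 7.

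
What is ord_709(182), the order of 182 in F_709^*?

The order of 182 must divide p − 1 = 708 = 2^2 · 3 · 59.
Divisors: 1, 2, 3, 4, 6, 12, 59, 118, 177, 236, 354, 708.
Check each in increasing order: 182^1 ≡ 182;  182^2 ≡ 510;  182^3 ≡ 650;  182^4 ≡ 606;  182^6 ≡ 645;  182^12 ≡ 551;  182^59 ≡ 228;  182^118 ≡ 227;  182^177 ≡ 708;  182^236 ≡ 481;  182^354 ≡ 1.
Smallest exponent giving 1 is 354.

354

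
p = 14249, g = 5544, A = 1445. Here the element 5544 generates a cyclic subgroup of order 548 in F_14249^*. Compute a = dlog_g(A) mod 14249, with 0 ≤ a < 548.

Baby-step giant-step with m = ceil(sqrt(548)) = 24.
Baby table (5544^j mod 14249 for j=0..23):
  0:1  1:5544  2:843  3:14169  4:12448  5:3805  6:6400  7:1590
  8:9078  9:964  10:1041  11:459  12:8374  13:2214  14:6027  15:14032
  16:8117  17:2306  18:3111  19:6094  20:757  21:7602  22:11195  23:10685
Giant step factor: 5544^(-24) ≡ 11507 (mod 14249).
Scan 1445·11507^i mod 14249 for i = 0, 1, …:
  i=0: 1445   i=1: 13281   i=2: 3942   i=3: 6027
Match at i=3, j=14: a = 3·24 + 14 = 86.

86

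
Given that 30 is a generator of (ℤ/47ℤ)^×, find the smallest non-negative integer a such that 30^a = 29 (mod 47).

Baby-step giant-step with m = ceil(sqrt(46)) = 7.
Baby table (30^j mod 47 for j=0..6):
  0:1  1:30  2:7  3:22  4:2  5:13  6:14
Giant step factor: 30^(-7) ≡ 31 (mod 47).
Scan 29·31^i mod 47 for i = 0, 1, …:
  i=0: 29   i=1: 6   i=2: 45   i=3: 32
  i=4: 5   i=5: 14
Match at i=5, j=6: a = 5·7 + 6 = 41.

41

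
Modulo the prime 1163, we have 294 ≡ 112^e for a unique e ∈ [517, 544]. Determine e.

523

Compute 112^517 mod 1163 = 158, then multiply by 112 repeatedly:
  112^517=158  112^518=251  112^519=200  112^520=303  112^521=209
  112^522=148  112^523=294
Found 294 at exponent 523.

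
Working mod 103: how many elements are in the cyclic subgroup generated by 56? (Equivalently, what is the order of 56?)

The order of 56 must divide p − 1 = 102 = 2 · 3 · 17.
Divisors: 1, 2, 3, 6, 17, 34, 51, 102.
Check each in increasing order: 56^1 ≡ 56;  56^2 ≡ 46;  56^3 ≡ 1.
Smallest exponent giving 1 is 3.

3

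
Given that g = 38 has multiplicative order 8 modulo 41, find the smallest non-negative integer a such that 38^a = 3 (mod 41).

5

Successive powers of 38 modulo 41:
  38^0=1  38^1=38  38^2=9  38^3=14  38^4=40  38^5=3
So 38^5 ≡ 3 (mod 41), giving a = 5.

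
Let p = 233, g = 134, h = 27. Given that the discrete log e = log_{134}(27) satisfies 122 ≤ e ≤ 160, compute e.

137

Compute 134^122 mod 233 = 120, then multiply by 134 repeatedly:
  134^122=120  134^123=3  134^124=169  134^125=45  134^126=205
  134^127=209  134^128=46  134^129=106  134^130=224  134^131=192
  134^132=98  134^133=84  134^134=72  134^135=95  134^136=148
  134^137=27
Found 27 at exponent 137.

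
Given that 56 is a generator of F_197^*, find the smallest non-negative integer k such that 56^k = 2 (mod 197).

Baby-step giant-step with m = ceil(sqrt(196)) = 14.
Baby table (56^j mod 197 for j=0..13):
  0:1  1:56  2:181  3:89  4:59  5:152  6:41  7:129
  8:132  9:103  10:55  11:125  12:105  13:167
Giant step factor: 56^(-14) ≡ 161 (mod 197).
Scan 2·161^i mod 197 for i = 0, 1, …:
  i=0: 2   i=1: 125
Match at i=1, j=11: k = 1·14 + 11 = 25.

25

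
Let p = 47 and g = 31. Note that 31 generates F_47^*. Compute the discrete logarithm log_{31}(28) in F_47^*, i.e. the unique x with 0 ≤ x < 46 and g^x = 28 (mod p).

Baby-step giant-step with m = ceil(sqrt(46)) = 7.
Baby table (31^j mod 47 for j=0..6):
  0:1  1:31  2:21  3:40  4:18  5:41  6:2
Giant step factor: 31^(-7) ≡ 22 (mod 47).
Scan 28·22^i mod 47 for i = 0, 1, …:
  i=0: 28   i=1: 5   i=2: 16   i=3: 23
  i=4: 36   i=5: 40
Match at i=5, j=3: x = 5·7 + 3 = 38.

38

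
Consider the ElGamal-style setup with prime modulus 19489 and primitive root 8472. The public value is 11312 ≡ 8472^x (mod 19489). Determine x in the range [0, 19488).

9990

Baby-step giant-step with m = ceil(sqrt(19488)) = 140.
Baby table (8472^j mod 19489 for j=0..139):
  0:1  1:8472  2:16286  3:12361  4:7995  5:9365  6:561  7:16965
  8:15594  9:15926  10:2725  11:11224  12:2897  13:6733  14:17162  15:8524
  16:8583  17:1717  18:7630  19:15836  20:316  21:7159  22:1280  23:8276
  24:12339  25:16501  26:1875  27:1465  28:16476  29:4454  30:3584  31:19275
  32:18958  33:3327  34:5250  35:4102  36:3257  37:16369  38:13933  39:14992
  40:2411  41:1520  42:14700  43:3690  44:1324  45:10753  46:7830  47:14693
  48:2853  49:4256  50:2182  51:10332  52:7605  53:18415  54:2435  55:9958
  56:15784  57:8019  58:17803  59:1645  60:1805  61:12584  62:6818  63:16189
  64:9115  65:6862  66:18666  67:4606  68:5054  69:155  70:7397  71:10249
  72:6033  73:11418  74:9389  75:8999  76:18049  77:434  78:12916  79:13106
  80:5199  81:788  82:10698  83:9606  84:15457  85:5113  86:12778  87:13310
  88:18455  89:10002  90:18261  91:3510  92:15995  93:2623  94:4596  95:17779
  96:12696  97:721  98:8255  99:9828  100:5808  101:15140  102:8971  103:14701
  104:12162  105:17610  106:3625  107:15825  108:4569  109:3414  110:1732  111:17776
  112:6769  113:10330  114:10150  115:5332  116:16691  117:13457  118:16543  119:6897
  120:3362  121:9435  122:8931  123:7134  124:3859  125:10395  126:15138  127:11516
  128:1618  129:6929  130:1620  131:4384  132:14703  133:9617  134:11204  135:8858
  136:12326  137:3810  138:4536  139:16173
Giant step factor: 8472^(-140) ≡ 1614 (mod 19489).
Scan 11312·1614^i mod 19489 for i = 0, 1, …:
  i=0: 11312   i=1: 15864   i=2: 15439   i=3: 11604
  i=4: 19416   i=5: 18601   i=6: 8954   i=7: 10407
  i=8: 16869   i=9: 433     …   i=70: 750
  i=71: 2182
Match at i=71, j=50: x = 71·140 + 50 = 9990.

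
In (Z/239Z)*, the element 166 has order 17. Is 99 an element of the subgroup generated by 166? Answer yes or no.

no

⟨166⟩ has order 17; its elements mod 239 are {1, 6, 22, 36, 40, 51, 67, 71, 75, 101, 128, 132, 163, 166, 187, 211, 216}.
99 is not in this set.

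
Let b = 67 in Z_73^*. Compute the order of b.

36

The order of 67 must divide p − 1 = 72 = 2^3 · 3^2.
Divisors: 1, 2, 3, 4, 6, 8, 9, 12, 18, 24, 36, 72.
Check each in increasing order: 67^1 ≡ 67;  67^2 ≡ 36;  67^3 ≡ 3;  67^4 ≡ 55;  67^6 ≡ 9;  67^8 ≡ 32;  67^9 ≡ 27;  67^12 ≡ 8;  67^18 ≡ 72;  67^24 ≡ 64;  67^36 ≡ 1.
Smallest exponent giving 1 is 36.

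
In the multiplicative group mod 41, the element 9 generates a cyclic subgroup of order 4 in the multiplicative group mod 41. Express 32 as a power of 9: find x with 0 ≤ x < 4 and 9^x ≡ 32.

Successive powers of 9 modulo 41:
  9^0=1  9^1=9  9^2=40  9^3=32
So 9^3 ≡ 32 (mod 41), giving x = 3.

3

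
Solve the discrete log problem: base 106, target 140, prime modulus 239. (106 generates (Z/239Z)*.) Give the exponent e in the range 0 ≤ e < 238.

181

Baby-step giant-step with m = ceil(sqrt(238)) = 16.
Baby table (106^j mod 239 for j=0..15):
  0:1  1:106  2:3  3:79  4:9  5:237  6:27  7:233
  8:81  9:221  10:4  11:185  12:12  13:77  14:36  15:231
Giant step factor: 106^(-16) ≡ 135 (mod 239).
Scan 140·135^i mod 239 for i = 0, 1, …:
  i=0: 140   i=1: 19   i=2: 175   i=3: 203
  i=4: 159   i=5: 194   i=6: 139   i=7: 123
  i=8: 114   i=9: 94   i=10: 23   i=11: 237
Match at i=11, j=5: e = 11·16 + 5 = 181.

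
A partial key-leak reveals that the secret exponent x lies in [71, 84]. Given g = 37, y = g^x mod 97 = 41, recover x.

79

Compute 37^71 mod 97 = 74, then multiply by 37 repeatedly:
  37^71=74  37^72=22  37^73=38  37^74=48  37^75=30
  37^76=43  37^77=39  37^78=85  37^79=41
Found 41 at exponent 79.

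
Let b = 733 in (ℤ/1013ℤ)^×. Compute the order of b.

The order of 733 must divide p − 1 = 1012 = 2^2 · 11 · 23.
Divisors: 1, 2, 4, 11, 22, 23, 44, 46, 92, 253, 506, 1012.
Check each in increasing order: 733^1 ≡ 733;  733^2 ≡ 399;  733^4 ≡ 160;  733^11 ≡ 277;  733^22 ≡ 754;  733^23 ≡ 597;  733^44 ≡ 223;  733^46 ≡ 846;  733^92 ≡ 538;  733^253 ≡ 968;  733^506 ≡ 1012;  733^1012 ≡ 1.
Smallest exponent giving 1 is 1012.

1012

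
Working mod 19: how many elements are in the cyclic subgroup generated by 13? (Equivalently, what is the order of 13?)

The order of 13 must divide p − 1 = 18 = 2 · 3^2.
Divisors: 1, 2, 3, 6, 9, 18.
Check each in increasing order: 13^1 ≡ 13;  13^2 ≡ 17;  13^3 ≡ 12;  13^6 ≡ 11;  13^9 ≡ 18;  13^18 ≡ 1.
Smallest exponent giving 1 is 18.

18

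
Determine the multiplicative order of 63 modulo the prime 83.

41

The order of 63 must divide p − 1 = 82 = 2 · 41.
Divisors: 1, 2, 41, 82.
Check each in increasing order: 63^1 ≡ 63;  63^2 ≡ 68;  63^41 ≡ 1.
Smallest exponent giving 1 is 41.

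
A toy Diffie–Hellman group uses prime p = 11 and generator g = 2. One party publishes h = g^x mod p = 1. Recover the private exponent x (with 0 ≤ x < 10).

0

Successive powers of 2 modulo 11:
  2^0=1
So 2^0 ≡ 1 (mod 11), giving x = 0.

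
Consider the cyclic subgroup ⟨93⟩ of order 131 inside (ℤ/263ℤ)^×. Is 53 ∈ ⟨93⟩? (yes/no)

no

53 ∈ ⟨93⟩ iff 53^131 ≡ 1 (mod 263), since |⟨93⟩| = 131.
53^131 mod 263 = 262.
Since 262 ≠ 1, 53 does not lie in the subgroup.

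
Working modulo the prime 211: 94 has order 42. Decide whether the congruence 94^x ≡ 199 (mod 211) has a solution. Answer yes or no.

yes

199 ∈ ⟨94⟩ iff 199^42 ≡ 1 (mod 211), since |⟨94⟩| = 42.
199^42 mod 211 = 1.
Since 1 = 1, 199 lies in the subgroup.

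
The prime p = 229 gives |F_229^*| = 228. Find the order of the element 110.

228

The order of 110 must divide p − 1 = 228 = 2^2 · 3 · 19.
Divisors: 1, 2, 3, 4, 6, 12, 19, 38, 57, 76, 114, 228.
Check each in increasing order: 110^1 ≡ 110;  110^2 ≡ 192;  110^3 ≡ 52;  110^4 ≡ 224;  110^6 ≡ 185;  110^12 ≡ 104;  110^19 ≡ 211;  110^38 ≡ 95;  110^57 ≡ 122;  110^76 ≡ 94;  110^114 ≡ 228;  110^228 ≡ 1.
Smallest exponent giving 1 is 228.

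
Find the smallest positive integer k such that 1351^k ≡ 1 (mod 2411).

The order of 1351 must divide p − 1 = 2410 = 2 · 5 · 241.
Divisors: 1, 2, 5, 10, 241, 482, 1205, 2410.
Check each in increasing order: 1351^1 ≡ 1351;  1351^2 ≡ 74;  1351^5 ≡ 1128;  1351^10 ≡ 1787;  1351^241 ≡ 214;  1351^482 ≡ 2398;  1351^1205 ≡ 1.
Smallest exponent giving 1 is 1205.

1205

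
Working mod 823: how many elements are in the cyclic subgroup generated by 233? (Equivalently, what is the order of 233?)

137

The order of 233 must divide p − 1 = 822 = 2 · 3 · 137.
Divisors: 1, 2, 3, 6, 137, 274, 411, 822.
Check each in increasing order: 233^1 ≡ 233;  233^2 ≡ 794;  233^3 ≡ 650;  233^6 ≡ 301;  233^137 ≡ 1.
Smallest exponent giving 1 is 137.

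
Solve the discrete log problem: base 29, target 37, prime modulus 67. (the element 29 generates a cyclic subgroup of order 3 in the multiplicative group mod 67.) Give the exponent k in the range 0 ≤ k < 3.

Successive powers of 29 modulo 67:
  29^0=1  29^1=29  29^2=37
So 29^2 ≡ 37 (mod 67), giving k = 2.

2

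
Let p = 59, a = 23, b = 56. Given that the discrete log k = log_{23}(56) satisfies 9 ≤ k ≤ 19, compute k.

13

Compute 23^9 mod 59 = 14, then multiply by 23 repeatedly:
  23^9=14  23^10=27  23^11=31  23^12=5  23^13=56
Found 56 at exponent 13.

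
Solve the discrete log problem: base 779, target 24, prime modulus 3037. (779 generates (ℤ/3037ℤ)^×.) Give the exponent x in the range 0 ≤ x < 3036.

1373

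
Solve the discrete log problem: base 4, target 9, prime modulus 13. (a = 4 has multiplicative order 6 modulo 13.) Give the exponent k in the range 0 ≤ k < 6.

4

Successive powers of 4 modulo 13:
  4^0=1  4^1=4  4^2=3  4^3=12  4^4=9
So 4^4 ≡ 9 (mod 13), giving k = 4.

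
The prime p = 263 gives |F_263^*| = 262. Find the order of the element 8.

131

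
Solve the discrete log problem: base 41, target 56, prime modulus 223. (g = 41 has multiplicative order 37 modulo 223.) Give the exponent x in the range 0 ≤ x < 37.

20

Successive powers of 41 modulo 223:
  41^0=1  41^1=41  41^2=120  41^3=14  41^4=128  41^5=119
  41^6=196  41^7=8  41^8=105  41^9=68  41^10=112  41^11=132
  41^12=60  41^13=7  41^14=64  41^15=171  41^16=98  41^17=4
  41^18=164  41^19=34  41^20=56
So 41^20 ≡ 56 (mod 223), giving x = 20.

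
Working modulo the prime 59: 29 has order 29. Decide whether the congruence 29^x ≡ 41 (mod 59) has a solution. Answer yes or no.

yes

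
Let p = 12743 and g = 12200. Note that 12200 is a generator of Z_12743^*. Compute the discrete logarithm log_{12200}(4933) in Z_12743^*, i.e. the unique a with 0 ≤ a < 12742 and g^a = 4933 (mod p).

Baby-step giant-step with m = ceil(sqrt(12742)) = 113.
Baby table (12200^j mod 12743 for j=0..112):
  0:1  1:12200  2:1760  3:45  4:1051  5:2742  6:2025  7:9066
  8:8703  9:1924  10:194  11:9345  12:10122  13:8730  14:6  15:9485
  16:10560  17:270  18:6306  19:3709  20:12150  21:3424  22:1246  23:11544
  24:1164  25:5098  26:9760  27:1408  28:36  29:5938  30:12388  31:1620
  32:12350  33:9511  34:9185  35:7801  36:7476  37:5549  38:6984  39:5102
  40:7588  41:8448  42:216  43:10142  44:10613  45:9720  46:10385  47:6094
  48:4138  49:8577  50:6627  51:7808  52:3675  53:5126  54:7299  55:12459
  56:1296  57:9880  58:12706  59:7348  60:11338  61:11078  62:12085  63:490
  64:1533  65:8619  66:9307  67:5270  68:5565  69:11039  70:7776  71:8308
  72:12521  73:5859  74:4313  75:2753  76:8795  77:2940  78:9198  79:742
  80:4870  81:6134  82:7904  83:2519  84:8427  85:11619  86:11411  87:9668
  88:392  89:3775  90:1798  91:4897  92:4216  93:4452  94:3734  95:11318
  96:9195  97:2371  98:12333  99:5999  100:4751  101:7036  102:2352  103:9907
  104:10788  105:3896  106:12553  107:1226  108:9661  109:4193  110:4198  111:1483
  112:10283
Giant step factor: 12200^(-113) ≡ 5827 (mod 12743).
Scan 4933·5827^i mod 12743 for i = 0, 1, …:
  i=0: 4933   i=1: 9126   i=2: 663   i=3: 2172
  i=4: 2445   i=5: 341   i=6: 11842   i=7: 12732
  i=8: 12361   i=9: 4111     …   i=71: 1903
  i=72: 2371
Match at i=72, j=97: a = 72·113 + 97 = 8233.

8233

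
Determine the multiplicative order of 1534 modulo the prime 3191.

The order of 1534 must divide p − 1 = 3190 = 2 · 5 · 11 · 29.
Divisors: 1, 2, 5, 10, 11, 22, 29, 55, 58, 110, 145, 290, 319, 638, 1595, 3190.
Check each in increasing order: 1534^1 ≡ 1534;  1534^2 ≡ 1389;  1534^5 ≡ 2498;  1534^10 ≡ 1599;  1534^11 ≡ 2178;  1534^22 ≡ 1858;  1534^29 ≡ 1277;  1534^55 ≡ 296;  1534^58 ≡ 128;  1534^110 ≡ 1459;  1534^145 ≡ 2172;  1534^290 ≡ 1286;  1534^319 ≡ 2048;  1534^638 ≡ 1330;  1534^1595 ≡ 1.
Smallest exponent giving 1 is 1595.

1595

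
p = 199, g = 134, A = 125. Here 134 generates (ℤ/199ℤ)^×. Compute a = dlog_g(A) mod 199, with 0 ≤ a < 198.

108

Baby-step giant-step with m = ceil(sqrt(198)) = 15.
Baby table (134^j mod 199 for j=0..14):
  0:1  1:134  2:46  3:194  4:126  5:168  6:25  7:166
  8:155  9:74  10:165  11:21  12:28  13:170  14:94
Giant step factor: 134^(-15) ≡ 27 (mod 199).
Scan 125·27^i mod 199 for i = 0, 1, …:
  i=0: 125   i=1: 191   i=2: 182   i=3: 138
  i=4: 144   i=5: 107   i=6: 103   i=7: 194
Match at i=7, j=3: a = 7·15 + 3 = 108.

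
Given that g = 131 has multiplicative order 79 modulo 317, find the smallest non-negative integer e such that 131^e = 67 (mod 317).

Baby-step giant-step with m = ceil(sqrt(79)) = 9.
Baby table (131^j mod 317 for j=0..8):
  0:1  1:131  2:43  3:244  4:264  5:31  6:257  7:65
  8:273
Giant step factor: 131^(-9) ≡ 235 (mod 317).
Scan 67·235^i mod 317 for i = 0, 1, …:
  i=0: 67   i=1: 212   i=2: 51   i=3: 256
  i=4: 247   i=5: 34   i=6: 65
Match at i=6, j=7: e = 6·9 + 7 = 61.

61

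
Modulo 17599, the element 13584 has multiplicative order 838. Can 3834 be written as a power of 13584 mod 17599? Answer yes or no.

3834 ∈ ⟨13584⟩ iff 3834^838 ≡ 1 (mod 17599), since |⟨13584⟩| = 838.
3834^838 mod 17599 = 596.
Since 596 ≠ 1, 3834 does not lie in the subgroup.

no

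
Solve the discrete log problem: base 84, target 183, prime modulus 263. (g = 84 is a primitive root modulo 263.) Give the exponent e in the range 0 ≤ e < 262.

Baby-step giant-step with m = ceil(sqrt(262)) = 17.
Baby table (84^j mod 263 for j=0..16):
  0:1  1:84  2:218  3:165  4:184  5:202  6:136  7:115
  8:192  9:85  10:39  11:120  12:86  13:123  14:75  15:251
  16:44
Giant step factor: 84^(-17) ≡ 94 (mod 263).
Scan 183·94^i mod 263 for i = 0, 1, …:
  i=0: 183   i=1: 107   i=2: 64   i=3: 230
  i=4: 54   i=5: 79   i=6: 62   i=7: 42
  i=8: 3   i=9: 19   i=10: 208   i=11: 90
  i=12: 44
Match at i=12, j=16: e = 12·17 + 16 = 220.

220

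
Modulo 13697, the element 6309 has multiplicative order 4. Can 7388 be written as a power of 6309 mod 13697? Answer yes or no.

7388 ∈ ⟨6309⟩ iff 7388^4 ≡ 1 (mod 13697), since |⟨6309⟩| = 4.
7388^4 mod 13697 = 1.
Since 1 = 1, 7388 lies in the subgroup.

yes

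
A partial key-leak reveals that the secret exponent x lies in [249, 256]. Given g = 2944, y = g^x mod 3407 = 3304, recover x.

252

Compute 2944^249 mod 3407 = 1275, then multiply by 2944 repeatedly:
  2944^249=1275  2944^250=2493  2944^251=714  2944^252=3304
Found 3304 at exponent 252.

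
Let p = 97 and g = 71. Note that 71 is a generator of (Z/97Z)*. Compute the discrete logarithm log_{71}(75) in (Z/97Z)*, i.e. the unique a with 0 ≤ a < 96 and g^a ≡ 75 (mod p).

24

Baby-step giant-step with m = ceil(sqrt(96)) = 10.
Baby table (71^j mod 97 for j=0..9):
  0:1  1:71  2:94  3:78  4:9  5:57  6:70  7:23
  8:81  9:28
Giant step factor: 71^(-10) ≡ 95 (mod 97).
Scan 75·95^i mod 97 for i = 0, 1, …:
  i=0: 75   i=1: 44   i=2: 9
Match at i=2, j=4: a = 2·10 + 4 = 24.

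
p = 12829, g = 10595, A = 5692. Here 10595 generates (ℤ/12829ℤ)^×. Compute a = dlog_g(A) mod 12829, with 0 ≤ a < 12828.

Baby-step giant-step with m = ceil(sqrt(12828)) = 114.
Baby table (10595^j mod 12829 for j=0..113):
  0:1  1:10595  2:275  3:1442  4:11480  5:11680  6:1066  7:4750
  8:10912  9:10521  10:11643  11:6750  12:7404  13:8874  14:9118  15:2840
  16:5795  17:11260  18:2829  19:4711  20:8235  21:12625  22:6721  23:8045
  24:899  25:5787  26:3474  27:629  28:6004  29:6198  30:8988  31:11022
  32:8532  33:3406  34:11422  35:133  36:10774  37:10917  38:12180  39:189
  40:1131  41:659  42:3129  43:1619  44:932  45:9039  46:12549  47:9728
  48:12803  49:6768  50:5679  51:995  52:9416  53:4216  54:10771  55:4790
  56:11355  57:8692  58:5178  59:4106  60:12760  61:198  62:6683  63:3134
  64:3278  65:2307  66:3420  67:5804  68:3983  69:5304  70:4860  71:8923
  72:2284  73:3486  74:12308  75:9304  76:10673  77:5629  78:10063  79:8495
  80:9090  81:1247  82:10924  83:9371  84:2114  85:11225  86:4045  87:7915
  88:9081  89:8524  90:8449  91:9222  92:1426  93:8737  94:7280  95:3652
  96:676  97:3638  98:6294  99:12617  100:11764  101:5845  102:2192  103:3750
  104:12666  105:4930  106:6491  107:8705  108:1794  109:7681  110:5848  111:8319
  112:4575  113:4163
Giant step factor: 10595^(-114) ≡ 8049 (mod 12829).
Scan 5692·8049^i mod 12829 for i = 0, 1, …:
  i=0: 5692   i=1: 2549   i=2: 3330   i=3: 3389
  i=4: 3607   i=5: 716   i=6: 2863   i=7: 3403
  i=8: 832   i=9: 30     …   i=60: 11996
  i=61: 4750
Match at i=61, j=7: a = 61·114 + 7 = 6961.

6961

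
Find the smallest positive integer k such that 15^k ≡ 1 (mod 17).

8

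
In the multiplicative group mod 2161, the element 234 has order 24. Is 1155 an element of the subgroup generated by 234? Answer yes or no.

no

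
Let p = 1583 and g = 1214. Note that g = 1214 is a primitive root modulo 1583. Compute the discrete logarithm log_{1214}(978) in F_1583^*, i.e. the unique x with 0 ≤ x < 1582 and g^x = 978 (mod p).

1352

Baby-step giant-step with m = ceil(sqrt(1582)) = 40.
Baby table (1214^j mod 1583 for j=0..39):
  0:1  1:1214  2:23  3:1011  4:529  5:1091  6:1086  7:1348
  8:1233  9:927  10:1448  11:742  12:61  13:1236  14:1403  15:1517
  16:609  17:65  18:1343  19:1495  20:812  21:1142  22:1263  23:938
  24:555  25:995  26:101  27:723  28:740  29:799  30:1190  31:964
  32:459  33:10  34:1059  35:230  36:612  37:541  38:1412  39:1362
Giant step factor: 1214^(-40) ≡ 840 (mod 1583).
Scan 978·840^i mod 1583 for i = 0, 1, …:
  i=0: 978   i=1: 1526   i=2: 1193   i=3: 81
  i=4: 1554   i=5: 968   i=6: 1041   i=7: 624
  i=8: 187   i=9: 363     …   i=32: 956
  i=33: 459
Match at i=33, j=32: x = 33·40 + 32 = 1352.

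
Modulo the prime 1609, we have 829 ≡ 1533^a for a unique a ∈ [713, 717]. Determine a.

Compute 1533^713 mod 1609 = 349, then multiply by 1533 repeatedly:
  1533^713=349  1533^714=829
Found 829 at exponent 714.

714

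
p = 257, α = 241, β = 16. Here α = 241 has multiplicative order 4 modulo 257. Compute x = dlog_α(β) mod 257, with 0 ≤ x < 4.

Successive powers of 241 modulo 257:
  241^0=1  241^1=241  241^2=256  241^3=16
So 241^3 ≡ 16 (mod 257), giving x = 3.

3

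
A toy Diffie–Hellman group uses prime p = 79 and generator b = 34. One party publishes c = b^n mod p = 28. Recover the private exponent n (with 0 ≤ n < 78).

43

Baby-step giant-step with m = ceil(sqrt(78)) = 9.
Baby table (34^j mod 79 for j=0..8):
  0:1  1:34  2:50  3:41  4:51  5:75  6:22  7:37
  8:73
Giant step factor: 34^(-9) ≡ 12 (mod 79).
Scan 28·12^i mod 79 for i = 0, 1, …:
  i=0: 28   i=1: 20   i=2: 3   i=3: 36
  i=4: 37
Match at i=4, j=7: n = 4·9 + 7 = 43.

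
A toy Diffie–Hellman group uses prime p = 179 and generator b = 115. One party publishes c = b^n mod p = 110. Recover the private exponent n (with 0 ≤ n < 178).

Baby-step giant-step with m = ceil(sqrt(178)) = 14.
Baby table (115^j mod 179 for j=0..13):
  0:1  1:115  2:158  3:91  4:83  5:58  6:47  7:35
  8:87  9:160  10:142  11:41  12:61  13:34
Giant step factor: 115^(-14) ≡ 147 (mod 179).
Scan 110·147^i mod 179 for i = 0, 1, …:
  i=0: 110   i=1: 60   i=2: 49   i=3: 43
  i=4: 56   i=5: 177   i=6: 64   i=7: 100
  i=8: 22   i=9: 12   i=10: 153   i=11: 116
  i=12: 47
Match at i=12, j=6: n = 12·14 + 6 = 174.

174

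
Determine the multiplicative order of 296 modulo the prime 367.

183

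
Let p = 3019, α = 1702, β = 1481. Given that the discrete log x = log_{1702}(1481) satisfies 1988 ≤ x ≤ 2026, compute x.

1994

Compute 1702^1988 mod 3019 = 2917, then multiply by 1702 repeatedly:
  1702^1988=2917  1702^1989=1498  1702^1990=1560  1702^1991=1419  1702^1992=2957
  1702^1993=141  1702^1994=1481
Found 1481 at exponent 1994.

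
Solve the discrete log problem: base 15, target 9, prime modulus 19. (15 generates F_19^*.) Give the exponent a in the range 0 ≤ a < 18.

4

Successive powers of 15 modulo 19:
  15^0=1  15^1=15  15^2=16  15^3=12  15^4=9
So 15^4 ≡ 9 (mod 19), giving a = 4.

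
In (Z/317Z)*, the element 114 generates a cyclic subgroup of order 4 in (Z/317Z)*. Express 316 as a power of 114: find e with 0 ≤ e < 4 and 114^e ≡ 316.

2

Successive powers of 114 modulo 317:
  114^0=1  114^1=114  114^2=316
So 114^2 ≡ 316 (mod 317), giving e = 2.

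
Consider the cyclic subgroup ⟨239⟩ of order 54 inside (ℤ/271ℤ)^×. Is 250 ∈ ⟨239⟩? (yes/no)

no

250 ∈ ⟨239⟩ iff 250^54 ≡ 1 (mod 271), since |⟨239⟩| = 54.
250^54 mod 271 = 244.
Since 244 ≠ 1, 250 does not lie in the subgroup.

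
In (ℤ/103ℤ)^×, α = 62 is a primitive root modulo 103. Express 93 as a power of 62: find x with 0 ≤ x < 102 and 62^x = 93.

Baby-step giant-step with m = ceil(sqrt(102)) = 11.
Baby table (62^j mod 103 for j=0..10):
  0:1  1:62  2:33  3:89  4:59  5:53  6:93  7:101
  8:82  9:37  10:28
Giant step factor: 62^(-11) ≡ 48 (mod 103).
Scan 93·48^i mod 103 for i = 0, 1, …:
  i=0: 93
Match at i=0, j=6: x = 0·11 + 6 = 6.

6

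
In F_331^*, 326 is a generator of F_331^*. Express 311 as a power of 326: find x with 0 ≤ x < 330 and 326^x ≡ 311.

23

Baby-step giant-step with m = ceil(sqrt(330)) = 19.
Baby table (326^j mod 331 for j=0..18):
  0:1  1:326  2:25  3:206  4:294  5:185  6:68  7:322
  8:45  9:106  10:132  11:2  12:321  13:50  14:81  15:257
  16:39  17:136  18:313
Giant step factor: 326^(-19) ≡ 217 (mod 331).
Scan 311·217^i mod 331 for i = 0, 1, …:
  i=0: 311   i=1: 294
Match at i=1, j=4: x = 1·19 + 4 = 23.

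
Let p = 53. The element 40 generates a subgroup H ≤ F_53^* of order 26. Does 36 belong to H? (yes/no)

yes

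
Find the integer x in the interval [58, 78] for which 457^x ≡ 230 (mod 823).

78

Compute 457^58 mod 823 = 256, then multiply by 457 repeatedly:
  457^58=256  457^59=126  457^60=795  457^61=372  457^62=466
  457^63=628  457^64=592  457^65=600  457^66=141  457^67=243
  457^68=769  457^69=12  457^70=546  457^71=153  457^72=789
  457^73=99  457^74=801  457^75=645  457^76=131  457^77=611
  457^78=230
Found 230 at exponent 78.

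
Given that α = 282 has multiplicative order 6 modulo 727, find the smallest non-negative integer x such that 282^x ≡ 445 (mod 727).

Successive powers of 282 modulo 727:
  282^0=1  282^1=282  282^2=281  282^3=726  282^4=445
So 282^4 ≡ 445 (mod 727), giving x = 4.

4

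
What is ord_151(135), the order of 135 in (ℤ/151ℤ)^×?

The order of 135 must divide p − 1 = 150 = 2 · 3 · 5^2.
Divisors: 1, 2, 3, 5, 6, 10, 15, 25, 30, 50, 75, 150.
Check each in increasing order: 135^1 ≡ 135;  135^2 ≡ 105;  135^3 ≡ 132;  135^5 ≡ 119;  135^6 ≡ 59;  135^10 ≡ 118;  135^15 ≡ 150;  135^25 ≡ 33;  135^30 ≡ 1.
Smallest exponent giving 1 is 30.

30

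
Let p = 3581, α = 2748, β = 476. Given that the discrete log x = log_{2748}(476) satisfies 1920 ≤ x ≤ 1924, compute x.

1921

Compute 2748^1920 mod 3581 = 511, then multiply by 2748 repeatedly:
  2748^1920=511  2748^1921=476
Found 476 at exponent 1921.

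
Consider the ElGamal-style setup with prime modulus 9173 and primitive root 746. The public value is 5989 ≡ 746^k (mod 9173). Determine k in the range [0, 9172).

Baby-step giant-step with m = ceil(sqrt(9172)) = 96.
Baby table (746^j mod 9173 for j=0..95):
  0:1  1:746  2:6136  3:129  4:4504  5:2666  6:7468  7:3117
  8:4513  9:207  10:7654  11:4278  12:8357  13:5855  14:1482  15:4812
  16:3109  17:7718  18:6157  19:6622  20:4938  21:5375  22:1149  23:4065
  24:5400  25:1453  26:1524  27:8625  28:3977  29:3963  30:2692  31:8518
  32:6712  33:7867  34:7235  35:3586  36:5813  37:6842  38:3944  39:6864
  40:2010  41:4261  42:4848  43:2446  44:8462  45:1628  46:3652  47:11
  48:8206  49:3285  50:1419  51:3679  52:1807  53:8764  54:6768  55:3778
  56:2277  57:1637  58:1193  59:197  60:194  61:7129  62:7067  63:6680
  64:2341  65:3516  66:8631  67:8453  68:4087  69:3466  70:8023  71:4362
  72:6810  73:7591  74:3145  75:7055  76:6901  77:2093  78:1968  79:448
  80:3980  81:6201  82:2754  83:8905  84:1878  85:6692  86:2120  87:3764
  88:1006  89:7463  90:8560  91:1352  92:8735  93:3480  94:121  95:7709
Giant step factor: 746^(-96) ≡ 2882 (mod 9173).
Scan 5989·2882^i mod 9173 for i = 0, 1, …:
  i=0: 5989   i=1: 5885   i=2: 8866   i=3: 5007
  i=4: 1045   i=5: 2946   i=6: 5347   i=7: 8587
  i=8: 8153   i=9: 4893     …   i=75: 4353
  i=76: 5855
Match at i=76, j=13: k = 76·96 + 13 = 7309.

7309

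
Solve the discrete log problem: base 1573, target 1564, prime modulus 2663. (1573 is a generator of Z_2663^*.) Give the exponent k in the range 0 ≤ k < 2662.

152

Baby-step giant-step with m = ceil(sqrt(2662)) = 52.
Baby table (1573^j mod 2663 for j=0..51):
  0:1  1:1573  2:402  3:1215  4:1824  5:1101  6:923  7:544
  8:889  9:322  10:536  11:1620  12:2432  13:1468  14:343  15:1613
  16:2073  17:1317  18:2490  19:2160  20:2355  21:182  22:1345  23:1263
  24:101  25:1756  26:657  27:217  28:477  29:2018  30:18  31:1684
  32:1910  33:566  34:876  35:1177  36:636  37:1803  38:24  39:470
  40:1659  41:2530  42:1168  43:2457  44:848  45:2404  46:32  47:2402
  48:2212  49:1598  50:2445  51:613
Giant step factor: 1573^(-52) ≡ 800 (mod 2663).
Scan 1564·800^i mod 2663 for i = 0, 1, …:
  i=0: 1564   i=1: 2253   i=2: 2212
Match at i=2, j=48: k = 2·52 + 48 = 152.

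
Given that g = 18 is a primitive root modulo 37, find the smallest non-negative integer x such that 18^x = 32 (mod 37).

13

Successive powers of 18 modulo 37:
  18^0=1  18^1=18  18^2=28  18^3=23  18^4=7  18^5=15
  18^6=11  18^7=13  18^8=12  18^9=31  18^10=3  18^11=17
  18^12=10  18^13=32
So 18^13 ≡ 32 (mod 37), giving x = 13.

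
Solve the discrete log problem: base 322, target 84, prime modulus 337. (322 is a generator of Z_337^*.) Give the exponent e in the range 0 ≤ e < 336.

296

Baby-step giant-step with m = ceil(sqrt(336)) = 19.
Baby table (322^j mod 337 for j=0..18):
  0:1  1:322  2:225  3:332  4:75  5:223  6:25  7:299
  8:233  9:212  10:190  11:183  12:288  13:61  14:96  15:245
  16:32  17:194  18:123
Giant step factor: 322^(-19) ≡ 238 (mod 337).
Scan 84·238^i mod 337 for i = 0, 1, …:
  i=0: 84   i=1: 109   i=2: 330   i=3: 19
  i=4: 141   i=5: 195   i=6: 241   i=7: 68
  i=8: 8   i=9: 219     …   i=14: 39
  i=15: 183
Match at i=15, j=11: e = 15·19 + 11 = 296.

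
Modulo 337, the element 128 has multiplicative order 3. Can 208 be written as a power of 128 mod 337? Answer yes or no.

yes

⟨128⟩ has order 3; its elements mod 337 are {1, 128, 208}.
208 is in this set.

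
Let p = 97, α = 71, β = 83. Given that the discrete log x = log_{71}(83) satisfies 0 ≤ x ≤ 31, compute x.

19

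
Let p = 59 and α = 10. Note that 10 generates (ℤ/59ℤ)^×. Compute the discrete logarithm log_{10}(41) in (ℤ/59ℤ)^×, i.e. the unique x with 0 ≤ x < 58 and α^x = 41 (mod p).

2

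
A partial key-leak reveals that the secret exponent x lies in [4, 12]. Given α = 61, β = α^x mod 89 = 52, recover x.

Compute 61^4 mod 89 = 22, then multiply by 61 repeatedly:
  61^4=22  61^5=7  61^6=71  61^7=59  61^8=39
  61^9=65  61^10=49  61^11=52
Found 52 at exponent 11.

11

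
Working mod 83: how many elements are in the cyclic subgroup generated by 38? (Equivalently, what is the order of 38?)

The order of 38 must divide p − 1 = 82 = 2 · 41.
Divisors: 1, 2, 41, 82.
Check each in increasing order: 38^1 ≡ 38;  38^2 ≡ 33;  38^41 ≡ 1.
Smallest exponent giving 1 is 41.

41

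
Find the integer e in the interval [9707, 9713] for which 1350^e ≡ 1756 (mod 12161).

9710

Compute 1350^9707 mod 12161 = 226, then multiply by 1350 repeatedly:
  1350^9707=226  1350^9708=1075  1350^9709=4091  1350^9710=1756
Found 1756 at exponent 9710.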